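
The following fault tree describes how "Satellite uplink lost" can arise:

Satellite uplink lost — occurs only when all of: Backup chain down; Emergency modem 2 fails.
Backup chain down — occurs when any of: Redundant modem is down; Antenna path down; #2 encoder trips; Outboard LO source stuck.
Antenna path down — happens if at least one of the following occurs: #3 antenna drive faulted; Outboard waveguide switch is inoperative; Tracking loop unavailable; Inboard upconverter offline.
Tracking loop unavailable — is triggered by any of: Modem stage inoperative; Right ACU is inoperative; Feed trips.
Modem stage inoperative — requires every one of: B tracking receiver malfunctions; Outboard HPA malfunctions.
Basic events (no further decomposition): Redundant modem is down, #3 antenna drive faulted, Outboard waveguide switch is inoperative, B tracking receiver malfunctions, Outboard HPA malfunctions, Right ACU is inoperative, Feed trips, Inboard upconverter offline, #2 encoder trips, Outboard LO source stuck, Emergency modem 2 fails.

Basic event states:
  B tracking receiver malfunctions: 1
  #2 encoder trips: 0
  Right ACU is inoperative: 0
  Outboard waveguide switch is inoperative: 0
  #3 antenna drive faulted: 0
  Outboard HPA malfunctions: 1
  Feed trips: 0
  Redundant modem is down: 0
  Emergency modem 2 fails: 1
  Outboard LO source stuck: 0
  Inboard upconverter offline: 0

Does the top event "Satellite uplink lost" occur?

Modem stage inoperative [AND]: B tracking receiver malfunctions=occurs, Outboard HPA malfunctions=occurs → all inputs occur → occurs.
Tracking loop unavailable [OR]: Modem stage inoperative=occurs, Right ACU is inoperative=not, Feed trips=not → at least one input occurs → occurs.
Antenna path down [OR]: #3 antenna drive faulted=not, Outboard waveguide switch is inoperative=not, Tracking loop unavailable=occurs, Inboard upconverter offline=not → at least one input occurs → occurs.
Backup chain down [OR]: Redundant modem is down=not, Antenna path down=occurs, #2 encoder trips=not, Outboard LO source stuck=not → at least one input occurs → occurs.
Satellite uplink lost [AND]: Backup chain down=occurs, Emergency modem 2 fails=occurs → all inputs occur → occurs.

Yes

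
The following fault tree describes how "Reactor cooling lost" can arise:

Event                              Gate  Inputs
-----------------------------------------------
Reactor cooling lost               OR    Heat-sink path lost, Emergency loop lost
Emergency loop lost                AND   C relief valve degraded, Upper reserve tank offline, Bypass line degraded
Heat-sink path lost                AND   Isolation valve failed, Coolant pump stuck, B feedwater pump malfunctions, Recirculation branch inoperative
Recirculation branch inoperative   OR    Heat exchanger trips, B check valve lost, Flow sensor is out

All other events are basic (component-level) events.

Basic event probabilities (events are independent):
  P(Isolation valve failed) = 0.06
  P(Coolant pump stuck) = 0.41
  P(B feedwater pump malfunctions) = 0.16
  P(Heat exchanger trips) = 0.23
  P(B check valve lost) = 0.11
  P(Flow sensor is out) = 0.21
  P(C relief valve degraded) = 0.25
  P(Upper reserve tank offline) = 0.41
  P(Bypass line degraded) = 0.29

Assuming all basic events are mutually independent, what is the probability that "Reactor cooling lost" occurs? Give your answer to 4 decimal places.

P(Recirculation branch inoperative) [OR] = 1 − (1−0.23) × (1−0.11) × (1−0.21) = 0.458613
P(Heat-sink path lost) [AND] = 0.06 × 0.41 × 0.16 × 0.458613 = 0.001805
P(Emergency loop lost) [AND] = 0.25 × 0.41 × 0.29 = 0.029725
P(Reactor cooling lost) [OR] = 1 − (1−0.001805) × (1−0.029725) = 0.031476
Rounded to 4 decimal places: P(Reactor cooling lost) ≈ 0.0315.

0.0315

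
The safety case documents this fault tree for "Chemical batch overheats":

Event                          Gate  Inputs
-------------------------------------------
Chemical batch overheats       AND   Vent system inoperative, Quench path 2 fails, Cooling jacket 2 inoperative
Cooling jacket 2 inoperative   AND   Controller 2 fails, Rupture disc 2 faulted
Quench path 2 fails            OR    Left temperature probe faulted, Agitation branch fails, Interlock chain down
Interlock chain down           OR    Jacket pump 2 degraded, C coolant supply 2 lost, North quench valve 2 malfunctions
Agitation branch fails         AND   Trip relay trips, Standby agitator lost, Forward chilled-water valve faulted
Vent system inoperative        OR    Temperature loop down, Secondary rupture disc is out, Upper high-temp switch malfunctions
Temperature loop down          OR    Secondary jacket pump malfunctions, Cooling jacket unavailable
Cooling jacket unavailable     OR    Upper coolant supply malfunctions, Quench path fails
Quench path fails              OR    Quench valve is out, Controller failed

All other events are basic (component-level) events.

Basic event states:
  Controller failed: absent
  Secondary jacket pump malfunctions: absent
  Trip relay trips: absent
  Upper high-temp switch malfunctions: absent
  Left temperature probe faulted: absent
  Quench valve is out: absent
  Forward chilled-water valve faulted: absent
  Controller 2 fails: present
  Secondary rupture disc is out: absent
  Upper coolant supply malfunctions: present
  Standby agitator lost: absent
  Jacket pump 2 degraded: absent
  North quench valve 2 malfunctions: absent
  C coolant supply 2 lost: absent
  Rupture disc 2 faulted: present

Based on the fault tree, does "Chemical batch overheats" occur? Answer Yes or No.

Quench path fails [OR]: Quench valve is out=not, Controller failed=not → no input occurs → does not occur.
Cooling jacket unavailable [OR]: Upper coolant supply malfunctions=occurs, Quench path fails=not → at least one input occurs → occurs.
Temperature loop down [OR]: Secondary jacket pump malfunctions=not, Cooling jacket unavailable=occurs → at least one input occurs → occurs.
Vent system inoperative [OR]: Temperature loop down=occurs, Secondary rupture disc is out=not, Upper high-temp switch malfunctions=not → at least one input occurs → occurs.
Agitation branch fails [AND]: Trip relay trips=not, Standby agitator lost=not, Forward chilled-water valve faulted=not → not all inputs occur → does not occur.
Interlock chain down [OR]: Jacket pump 2 degraded=not, C coolant supply 2 lost=not, North quench valve 2 malfunctions=not → no input occurs → does not occur.
Quench path 2 fails [OR]: Left temperature probe faulted=not, Agitation branch fails=not, Interlock chain down=not → no input occurs → does not occur.
Cooling jacket 2 inoperative [AND]: Controller 2 fails=occurs, Rupture disc 2 faulted=occurs → all inputs occur → occurs.
Chemical batch overheats [AND]: Vent system inoperative=occurs, Quench path 2 fails=not, Cooling jacket 2 inoperative=occurs → not all inputs occur → does not occur.

No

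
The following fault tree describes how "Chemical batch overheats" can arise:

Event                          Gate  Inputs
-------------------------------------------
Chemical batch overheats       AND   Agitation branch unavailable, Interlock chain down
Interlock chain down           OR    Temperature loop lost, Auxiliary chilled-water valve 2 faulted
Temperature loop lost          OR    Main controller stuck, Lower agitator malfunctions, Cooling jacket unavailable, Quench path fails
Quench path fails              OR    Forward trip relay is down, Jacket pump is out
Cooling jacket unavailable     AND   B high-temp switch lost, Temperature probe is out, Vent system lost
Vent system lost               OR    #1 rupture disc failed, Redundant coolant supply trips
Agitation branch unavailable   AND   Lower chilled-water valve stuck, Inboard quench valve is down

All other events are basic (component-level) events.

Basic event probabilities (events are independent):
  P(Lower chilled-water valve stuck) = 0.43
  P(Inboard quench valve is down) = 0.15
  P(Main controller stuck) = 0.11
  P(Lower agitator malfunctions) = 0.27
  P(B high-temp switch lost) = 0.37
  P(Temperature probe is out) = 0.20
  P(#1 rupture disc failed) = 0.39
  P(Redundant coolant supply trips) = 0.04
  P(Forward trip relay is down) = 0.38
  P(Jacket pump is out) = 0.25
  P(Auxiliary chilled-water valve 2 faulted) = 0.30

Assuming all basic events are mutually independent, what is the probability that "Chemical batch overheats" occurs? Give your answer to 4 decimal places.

P(Agitation branch unavailable) [AND] = 0.43 × 0.15 = 0.064500
P(Vent system lost) [OR] = 1 − (1−0.39) × (1−0.04) = 0.414400
P(Cooling jacket unavailable) [AND] = 0.37 × 0.20 × 0.414400 = 0.030666
P(Quench path fails) [OR] = 1 − (1−0.38) × (1−0.25) = 0.535000
P(Temperature loop lost) [OR] = 1 − (1−0.11) × (1−0.27) × (1−0.030666) × (1−0.535000) = 0.707154
P(Interlock chain down) [OR] = 1 − (1−0.707154) × (1−0.30) = 0.795008
P(Chemical batch overheats) [AND] = 0.064500 × 0.795008 = 0.051278
Rounded to 4 decimal places: P(Chemical batch overheats) ≈ 0.0513.

0.0513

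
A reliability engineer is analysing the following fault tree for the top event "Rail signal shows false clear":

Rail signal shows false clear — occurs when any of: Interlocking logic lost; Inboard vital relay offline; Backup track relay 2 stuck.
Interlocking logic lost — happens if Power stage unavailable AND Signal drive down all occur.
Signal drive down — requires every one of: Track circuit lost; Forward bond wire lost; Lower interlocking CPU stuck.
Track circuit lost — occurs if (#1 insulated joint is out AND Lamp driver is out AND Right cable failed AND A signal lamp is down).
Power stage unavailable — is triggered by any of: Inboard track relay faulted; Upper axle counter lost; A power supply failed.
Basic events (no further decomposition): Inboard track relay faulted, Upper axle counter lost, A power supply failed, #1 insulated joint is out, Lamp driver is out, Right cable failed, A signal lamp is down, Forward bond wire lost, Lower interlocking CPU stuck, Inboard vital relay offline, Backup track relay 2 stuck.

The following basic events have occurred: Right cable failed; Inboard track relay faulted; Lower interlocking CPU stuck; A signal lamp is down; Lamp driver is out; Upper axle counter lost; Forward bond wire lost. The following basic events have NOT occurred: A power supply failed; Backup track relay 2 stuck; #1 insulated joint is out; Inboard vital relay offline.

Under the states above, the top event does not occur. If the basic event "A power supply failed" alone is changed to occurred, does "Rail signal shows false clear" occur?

Counterfactual: set "A power supply failed" to occurred.
Power stage unavailable [OR]: Inboard track relay faulted=occurs, Upper axle counter lost=occurs, A power supply failed=occurs → at least one input occurs → occurs.
Track circuit lost [AND]: #1 insulated joint is out=not, Lamp driver is out=occurs, Right cable failed=occurs, A signal lamp is down=occurs → not all inputs occur → does not occur.
Signal drive down [AND]: Track circuit lost=not, Forward bond wire lost=occurs, Lower interlocking CPU stuck=occurs → not all inputs occur → does not occur.
Interlocking logic lost [AND]: Power stage unavailable=occurs, Signal drive down=not → not all inputs occur → does not occur.
Rail signal shows false clear [OR]: Interlocking logic lost=not, Inboard vital relay offline=not, Backup track relay 2 stuck=not → no input occurs → does not occur.

No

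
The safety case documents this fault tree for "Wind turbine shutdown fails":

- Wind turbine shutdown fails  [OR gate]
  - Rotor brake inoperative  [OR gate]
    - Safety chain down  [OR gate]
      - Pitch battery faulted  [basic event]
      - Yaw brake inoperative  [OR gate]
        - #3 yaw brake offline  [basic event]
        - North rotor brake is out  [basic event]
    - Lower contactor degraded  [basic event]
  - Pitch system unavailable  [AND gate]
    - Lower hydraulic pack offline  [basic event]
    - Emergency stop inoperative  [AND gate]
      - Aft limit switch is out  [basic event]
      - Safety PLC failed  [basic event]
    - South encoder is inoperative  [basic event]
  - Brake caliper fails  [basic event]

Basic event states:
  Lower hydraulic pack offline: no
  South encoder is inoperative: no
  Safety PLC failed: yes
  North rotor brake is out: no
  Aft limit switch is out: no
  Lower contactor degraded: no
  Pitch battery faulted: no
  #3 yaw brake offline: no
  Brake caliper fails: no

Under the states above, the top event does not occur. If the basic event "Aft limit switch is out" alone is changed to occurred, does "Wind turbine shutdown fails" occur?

No

Counterfactual: set "Aft limit switch is out" to occurred.
Yaw brake inoperative [OR]: #3 yaw brake offline=not, North rotor brake is out=not → no input occurs → does not occur.
Safety chain down [OR]: Pitch battery faulted=not, Yaw brake inoperative=not → no input occurs → does not occur.
Rotor brake inoperative [OR]: Safety chain down=not, Lower contactor degraded=not → no input occurs → does not occur.
Emergency stop inoperative [AND]: Aft limit switch is out=occurs, Safety PLC failed=occurs → all inputs occur → occurs.
Pitch system unavailable [AND]: Lower hydraulic pack offline=not, Emergency stop inoperative=occurs, South encoder is inoperative=not → not all inputs occur → does not occur.
Wind turbine shutdown fails [OR]: Rotor brake inoperative=not, Pitch system unavailable=not, Brake caliper fails=not → no input occurs → does not occur.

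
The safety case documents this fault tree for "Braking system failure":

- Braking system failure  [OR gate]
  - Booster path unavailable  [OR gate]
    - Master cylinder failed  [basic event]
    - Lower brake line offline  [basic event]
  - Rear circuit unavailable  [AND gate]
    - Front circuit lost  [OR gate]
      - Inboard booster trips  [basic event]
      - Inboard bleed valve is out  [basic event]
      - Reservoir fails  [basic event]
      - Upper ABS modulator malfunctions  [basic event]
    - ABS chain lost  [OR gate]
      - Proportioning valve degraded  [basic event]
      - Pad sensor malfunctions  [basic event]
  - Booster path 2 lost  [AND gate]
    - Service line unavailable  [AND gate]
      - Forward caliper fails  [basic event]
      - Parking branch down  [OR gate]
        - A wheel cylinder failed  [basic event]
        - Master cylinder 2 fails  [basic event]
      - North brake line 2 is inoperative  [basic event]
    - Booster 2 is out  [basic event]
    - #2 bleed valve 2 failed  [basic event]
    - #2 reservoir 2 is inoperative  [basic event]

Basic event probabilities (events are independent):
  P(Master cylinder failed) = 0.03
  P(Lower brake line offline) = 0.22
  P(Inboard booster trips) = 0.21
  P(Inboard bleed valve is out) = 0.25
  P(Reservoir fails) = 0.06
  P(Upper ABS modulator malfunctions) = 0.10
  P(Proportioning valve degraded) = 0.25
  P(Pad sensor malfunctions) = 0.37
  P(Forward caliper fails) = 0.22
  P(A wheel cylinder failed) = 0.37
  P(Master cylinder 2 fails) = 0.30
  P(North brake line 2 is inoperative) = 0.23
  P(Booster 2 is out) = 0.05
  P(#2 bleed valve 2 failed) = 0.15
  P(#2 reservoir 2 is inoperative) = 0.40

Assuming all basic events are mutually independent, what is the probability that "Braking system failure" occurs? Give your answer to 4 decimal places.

P(Booster path unavailable) [OR] = 1 − (1−0.03) × (1−0.22) = 0.243400
P(Front circuit lost) [OR] = 1 − (1−0.21) × (1−0.25) × (1−0.06) × (1−0.10) = 0.498745
P(ABS chain lost) [OR] = 1 − (1−0.25) × (1−0.37) = 0.527500
P(Rear circuit unavailable) [AND] = 0.498745 × 0.527500 = 0.263088
P(Parking branch down) [OR] = 1 − (1−0.37) × (1−0.30) = 0.559000
P(Service line unavailable) [AND] = 0.22 × 0.559000 × 0.23 = 0.028285
P(Booster path 2 lost) [AND] = 0.028285 × 0.05 × 0.15 × 0.40 = 0.000085
P(Braking system failure) [OR] = 1 − (1−0.243400) × (1−0.263088) × (1−0.000085) = 0.442500
Rounded to 4 decimal places: P(Braking system failure) ≈ 0.4425.

0.4425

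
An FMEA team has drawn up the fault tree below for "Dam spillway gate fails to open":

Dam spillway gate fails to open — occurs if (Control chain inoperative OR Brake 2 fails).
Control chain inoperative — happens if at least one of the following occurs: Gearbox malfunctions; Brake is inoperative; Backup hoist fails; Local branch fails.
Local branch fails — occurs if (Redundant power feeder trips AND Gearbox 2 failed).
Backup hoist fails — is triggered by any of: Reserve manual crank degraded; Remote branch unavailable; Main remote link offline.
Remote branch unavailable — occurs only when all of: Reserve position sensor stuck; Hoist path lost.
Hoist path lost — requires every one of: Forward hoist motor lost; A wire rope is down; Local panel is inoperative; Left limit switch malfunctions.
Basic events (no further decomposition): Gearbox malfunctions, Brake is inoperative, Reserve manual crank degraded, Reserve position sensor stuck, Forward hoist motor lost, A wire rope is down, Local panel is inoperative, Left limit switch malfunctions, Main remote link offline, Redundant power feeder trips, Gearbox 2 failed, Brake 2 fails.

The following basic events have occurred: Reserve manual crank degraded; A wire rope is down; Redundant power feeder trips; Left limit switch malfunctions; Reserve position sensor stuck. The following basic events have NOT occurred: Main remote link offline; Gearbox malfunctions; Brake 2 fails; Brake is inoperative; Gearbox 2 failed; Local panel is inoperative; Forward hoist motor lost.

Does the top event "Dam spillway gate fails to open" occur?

Yes

Hoist path lost [AND]: Forward hoist motor lost=not, A wire rope is down=occurs, Local panel is inoperative=not, Left limit switch malfunctions=occurs → not all inputs occur → does not occur.
Remote branch unavailable [AND]: Reserve position sensor stuck=occurs, Hoist path lost=not → not all inputs occur → does not occur.
Backup hoist fails [OR]: Reserve manual crank degraded=occurs, Remote branch unavailable=not, Main remote link offline=not → at least one input occurs → occurs.
Local branch fails [AND]: Redundant power feeder trips=occurs, Gearbox 2 failed=not → not all inputs occur → does not occur.
Control chain inoperative [OR]: Gearbox malfunctions=not, Brake is inoperative=not, Backup hoist fails=occurs, Local branch fails=not → at least one input occurs → occurs.
Dam spillway gate fails to open [OR]: Control chain inoperative=occurs, Brake 2 fails=not → at least one input occurs → occurs.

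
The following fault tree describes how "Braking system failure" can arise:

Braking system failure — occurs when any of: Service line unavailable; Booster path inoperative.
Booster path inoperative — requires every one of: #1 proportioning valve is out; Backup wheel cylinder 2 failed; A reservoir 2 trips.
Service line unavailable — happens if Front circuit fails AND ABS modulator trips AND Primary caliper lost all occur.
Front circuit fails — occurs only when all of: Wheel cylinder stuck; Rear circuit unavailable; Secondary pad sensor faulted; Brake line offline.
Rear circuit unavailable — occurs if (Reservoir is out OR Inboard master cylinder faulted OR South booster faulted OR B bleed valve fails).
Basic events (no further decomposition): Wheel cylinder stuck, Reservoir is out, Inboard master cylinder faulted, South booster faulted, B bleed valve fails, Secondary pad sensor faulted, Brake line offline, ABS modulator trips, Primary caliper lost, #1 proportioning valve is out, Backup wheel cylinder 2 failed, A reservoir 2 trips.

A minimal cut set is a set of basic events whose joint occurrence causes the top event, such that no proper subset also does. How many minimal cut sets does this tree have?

Rear circuit unavailable [OR]: union of children's cut sets → 4 cut set(s).
Front circuit fails [AND]: one cut set from each child combined → 1 × 4 × 1 × 1 = 4 cut set(s).
Service line unavailable [AND]: one cut set from each child combined → 4 × 1 × 1 = 4 cut set(s).
Booster path inoperative [AND]: one cut set from each child combined → 1 × 1 × 1 = 1 cut set(s).
Braking system failure [OR]: union of children's cut sets → 5 cut set(s).
Minimal cut sets: {ABS modulator trips, Brake line offline, Primary caliper lost, Reservoir is out, Secondary pad sensor faulted, Wheel cylinder stuck}; {ABS modulator trips, Brake line offline, Inboard master cylinder faulted, Primary caliper lost, Secondary pad sensor faulted, Wheel cylinder stuck}; {ABS modulator trips, Brake line offline, Primary caliper lost, Secondary pad sensor faulted, South booster faulted, Wheel cylinder stuck}; {ABS modulator trips, B bleed valve fails, Brake line offline, Primary caliper lost, Secondary pad sensor faulted, Wheel cylinder stuck}; {#1 proportioning valve is out, A reservoir 2 trips, Backup wheel cylinder 2 failed}.

5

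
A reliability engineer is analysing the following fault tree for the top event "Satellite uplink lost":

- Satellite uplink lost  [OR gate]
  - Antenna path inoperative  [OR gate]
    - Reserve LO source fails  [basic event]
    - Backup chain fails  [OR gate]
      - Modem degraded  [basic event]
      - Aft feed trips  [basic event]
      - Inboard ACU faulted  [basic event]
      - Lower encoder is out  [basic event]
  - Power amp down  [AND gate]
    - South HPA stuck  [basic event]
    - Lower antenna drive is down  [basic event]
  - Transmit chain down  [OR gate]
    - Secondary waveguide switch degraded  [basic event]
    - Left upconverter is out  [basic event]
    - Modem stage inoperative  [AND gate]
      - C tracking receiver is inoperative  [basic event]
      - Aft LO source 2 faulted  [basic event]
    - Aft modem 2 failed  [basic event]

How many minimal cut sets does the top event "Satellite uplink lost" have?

Backup chain fails [OR]: union of children's cut sets → 4 cut set(s).
Antenna path inoperative [OR]: union of children's cut sets → 5 cut set(s).
Power amp down [AND]: one cut set from each child combined → 1 × 1 = 1 cut set(s).
Modem stage inoperative [AND]: one cut set from each child combined → 1 × 1 = 1 cut set(s).
Transmit chain down [OR]: union of children's cut sets → 4 cut set(s).
Satellite uplink lost [OR]: union of children's cut sets → 10 cut set(s).
Minimal cut sets: {Reserve LO source fails}; {Modem degraded}; {Aft feed trips}; {Inboard ACU faulted}; {Lower encoder is out}; {Lower antenna drive is down, South HPA stuck}; {Secondary waveguide switch degraded}; {Left upconverter is out}; {Aft LO source 2 faulted, C tracking receiver is inoperative}; {Aft modem 2 failed}.

10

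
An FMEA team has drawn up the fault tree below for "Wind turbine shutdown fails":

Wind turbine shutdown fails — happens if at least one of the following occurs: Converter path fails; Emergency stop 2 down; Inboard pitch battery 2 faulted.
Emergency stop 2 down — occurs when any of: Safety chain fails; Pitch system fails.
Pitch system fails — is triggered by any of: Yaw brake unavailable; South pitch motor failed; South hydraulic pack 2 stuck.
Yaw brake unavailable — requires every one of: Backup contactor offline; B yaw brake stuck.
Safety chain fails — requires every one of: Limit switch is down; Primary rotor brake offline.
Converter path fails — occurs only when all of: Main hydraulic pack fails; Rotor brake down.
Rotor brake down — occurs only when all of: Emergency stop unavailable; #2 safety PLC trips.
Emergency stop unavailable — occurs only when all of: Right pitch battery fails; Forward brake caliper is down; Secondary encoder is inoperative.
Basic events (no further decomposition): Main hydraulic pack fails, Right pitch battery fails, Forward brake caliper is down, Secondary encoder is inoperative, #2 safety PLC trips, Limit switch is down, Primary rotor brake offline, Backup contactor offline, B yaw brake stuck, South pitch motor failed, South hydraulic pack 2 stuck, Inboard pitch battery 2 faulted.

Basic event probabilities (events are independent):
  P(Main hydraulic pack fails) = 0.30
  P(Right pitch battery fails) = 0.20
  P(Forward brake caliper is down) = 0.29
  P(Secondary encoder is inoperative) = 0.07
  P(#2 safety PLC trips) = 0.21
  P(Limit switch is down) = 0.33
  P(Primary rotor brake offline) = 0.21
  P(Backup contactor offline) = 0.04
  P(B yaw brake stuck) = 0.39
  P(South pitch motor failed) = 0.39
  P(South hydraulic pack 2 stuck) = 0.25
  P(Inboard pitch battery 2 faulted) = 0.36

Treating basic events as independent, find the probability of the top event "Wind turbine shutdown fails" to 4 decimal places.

0.7318

P(Emergency stop unavailable) [AND] = 0.20 × 0.29 × 0.07 = 0.004060
P(Rotor brake down) [AND] = 0.004060 × 0.21 = 0.000853
P(Converter path fails) [AND] = 0.30 × 0.000853 = 0.000256
P(Safety chain fails) [AND] = 0.33 × 0.21 = 0.069300
P(Yaw brake unavailable) [AND] = 0.04 × 0.39 = 0.015600
P(Pitch system fails) [OR] = 1 − (1−0.015600) × (1−0.39) × (1−0.25) = 0.549637
P(Emergency stop 2 down) [OR] = 1 − (1−0.069300) × (1−0.549637) = 0.580847
P(Wind turbine shutdown fails) [OR] = 1 − (1−0.000256) × (1−0.580847) × (1−0.36) = 0.731811
Rounded to 4 decimal places: P(Wind turbine shutdown fails) ≈ 0.7318.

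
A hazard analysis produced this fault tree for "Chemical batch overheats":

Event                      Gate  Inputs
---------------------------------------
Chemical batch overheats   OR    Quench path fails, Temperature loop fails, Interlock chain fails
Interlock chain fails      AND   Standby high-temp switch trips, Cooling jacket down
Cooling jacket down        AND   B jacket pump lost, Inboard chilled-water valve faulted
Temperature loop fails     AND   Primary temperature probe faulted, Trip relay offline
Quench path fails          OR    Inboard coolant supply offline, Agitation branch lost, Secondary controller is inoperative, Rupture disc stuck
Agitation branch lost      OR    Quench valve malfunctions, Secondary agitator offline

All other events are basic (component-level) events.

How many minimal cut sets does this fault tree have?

7

Agitation branch lost [OR]: union of children's cut sets → 2 cut set(s).
Quench path fails [OR]: union of children's cut sets → 5 cut set(s).
Temperature loop fails [AND]: one cut set from each child combined → 1 × 1 = 1 cut set(s).
Cooling jacket down [AND]: one cut set from each child combined → 1 × 1 = 1 cut set(s).
Interlock chain fails [AND]: one cut set from each child combined → 1 × 1 = 1 cut set(s).
Chemical batch overheats [OR]: union of children's cut sets → 7 cut set(s).
Minimal cut sets: {Inboard coolant supply offline}; {Quench valve malfunctions}; {Secondary agitator offline}; {Secondary controller is inoperative}; {Rupture disc stuck}; {Primary temperature probe faulted, Trip relay offline}; {B jacket pump lost, Inboard chilled-water valve faulted, Standby high-temp switch trips}.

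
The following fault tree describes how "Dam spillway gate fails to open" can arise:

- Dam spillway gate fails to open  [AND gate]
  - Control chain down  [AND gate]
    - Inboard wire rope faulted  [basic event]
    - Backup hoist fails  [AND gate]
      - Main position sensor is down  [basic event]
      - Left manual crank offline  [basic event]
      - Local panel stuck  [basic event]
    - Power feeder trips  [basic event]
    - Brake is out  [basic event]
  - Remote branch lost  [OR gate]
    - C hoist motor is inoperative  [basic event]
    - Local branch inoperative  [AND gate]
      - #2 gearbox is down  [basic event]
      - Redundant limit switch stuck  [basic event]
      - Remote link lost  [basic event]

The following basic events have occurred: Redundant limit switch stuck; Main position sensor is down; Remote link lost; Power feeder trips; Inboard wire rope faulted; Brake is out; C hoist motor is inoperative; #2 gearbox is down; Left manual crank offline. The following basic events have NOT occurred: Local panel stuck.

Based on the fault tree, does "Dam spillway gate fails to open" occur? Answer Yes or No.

No

Backup hoist fails [AND]: Main position sensor is down=occurs, Left manual crank offline=occurs, Local panel stuck=not → not all inputs occur → does not occur.
Control chain down [AND]: Inboard wire rope faulted=occurs, Backup hoist fails=not, Power feeder trips=occurs, Brake is out=occurs → not all inputs occur → does not occur.
Local branch inoperative [AND]: #2 gearbox is down=occurs, Redundant limit switch stuck=occurs, Remote link lost=occurs → all inputs occur → occurs.
Remote branch lost [OR]: C hoist motor is inoperative=occurs, Local branch inoperative=occurs → at least one input occurs → occurs.
Dam spillway gate fails to open [AND]: Control chain down=not, Remote branch lost=occurs → not all inputs occur → does not occur.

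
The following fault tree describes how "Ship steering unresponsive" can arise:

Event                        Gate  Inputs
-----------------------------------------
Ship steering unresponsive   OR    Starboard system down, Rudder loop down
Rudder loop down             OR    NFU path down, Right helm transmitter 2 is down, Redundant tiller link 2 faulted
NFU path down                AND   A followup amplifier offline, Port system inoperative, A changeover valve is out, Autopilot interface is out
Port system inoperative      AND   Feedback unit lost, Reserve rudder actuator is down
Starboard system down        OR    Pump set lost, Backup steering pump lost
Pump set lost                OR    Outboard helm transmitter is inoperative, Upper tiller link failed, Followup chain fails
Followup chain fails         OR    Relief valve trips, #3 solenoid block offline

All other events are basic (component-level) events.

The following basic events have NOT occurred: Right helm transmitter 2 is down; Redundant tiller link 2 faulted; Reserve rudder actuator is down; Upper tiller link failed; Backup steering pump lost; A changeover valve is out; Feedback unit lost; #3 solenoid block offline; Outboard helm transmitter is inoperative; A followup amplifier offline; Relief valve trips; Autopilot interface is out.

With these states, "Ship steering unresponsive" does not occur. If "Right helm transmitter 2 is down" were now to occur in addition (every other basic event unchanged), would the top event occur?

Yes

Counterfactual: set "Right helm transmitter 2 is down" to occurred.
Followup chain fails [OR]: Relief valve trips=not, #3 solenoid block offline=not → no input occurs → does not occur.
Pump set lost [OR]: Outboard helm transmitter is inoperative=not, Upper tiller link failed=not, Followup chain fails=not → no input occurs → does not occur.
Starboard system down [OR]: Pump set lost=not, Backup steering pump lost=not → no input occurs → does not occur.
Port system inoperative [AND]: Feedback unit lost=not, Reserve rudder actuator is down=not → not all inputs occur → does not occur.
NFU path down [AND]: A followup amplifier offline=not, Port system inoperative=not, A changeover valve is out=not, Autopilot interface is out=not → not all inputs occur → does not occur.
Rudder loop down [OR]: NFU path down=not, Right helm transmitter 2 is down=occurs, Redundant tiller link 2 faulted=not → at least one input occurs → occurs.
Ship steering unresponsive [OR]: Starboard system down=not, Rudder loop down=occurs → at least one input occurs → occurs.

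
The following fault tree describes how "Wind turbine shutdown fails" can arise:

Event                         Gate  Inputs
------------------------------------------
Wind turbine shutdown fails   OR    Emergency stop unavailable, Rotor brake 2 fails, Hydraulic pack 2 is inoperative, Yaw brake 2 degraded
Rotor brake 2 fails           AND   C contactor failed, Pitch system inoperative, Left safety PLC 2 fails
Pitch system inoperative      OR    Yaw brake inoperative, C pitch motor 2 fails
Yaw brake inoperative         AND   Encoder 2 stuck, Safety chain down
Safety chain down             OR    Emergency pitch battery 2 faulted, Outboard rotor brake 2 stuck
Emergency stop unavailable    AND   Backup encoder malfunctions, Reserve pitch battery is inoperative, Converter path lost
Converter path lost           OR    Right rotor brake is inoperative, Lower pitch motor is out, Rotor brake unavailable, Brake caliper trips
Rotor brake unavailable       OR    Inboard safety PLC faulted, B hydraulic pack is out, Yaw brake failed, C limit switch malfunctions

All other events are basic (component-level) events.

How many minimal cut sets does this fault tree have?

Rotor brake unavailable [OR]: union of children's cut sets → 4 cut set(s).
Converter path lost [OR]: union of children's cut sets → 7 cut set(s).
Emergency stop unavailable [AND]: one cut set from each child combined → 1 × 1 × 7 = 7 cut set(s).
Safety chain down [OR]: union of children's cut sets → 2 cut set(s).
Yaw brake inoperative [AND]: one cut set from each child combined → 1 × 2 = 2 cut set(s).
Pitch system inoperative [OR]: union of children's cut sets → 3 cut set(s).
Rotor brake 2 fails [AND]: one cut set from each child combined → 1 × 3 × 1 = 3 cut set(s).
Wind turbine shutdown fails [OR]: union of children's cut sets → 12 cut set(s).

12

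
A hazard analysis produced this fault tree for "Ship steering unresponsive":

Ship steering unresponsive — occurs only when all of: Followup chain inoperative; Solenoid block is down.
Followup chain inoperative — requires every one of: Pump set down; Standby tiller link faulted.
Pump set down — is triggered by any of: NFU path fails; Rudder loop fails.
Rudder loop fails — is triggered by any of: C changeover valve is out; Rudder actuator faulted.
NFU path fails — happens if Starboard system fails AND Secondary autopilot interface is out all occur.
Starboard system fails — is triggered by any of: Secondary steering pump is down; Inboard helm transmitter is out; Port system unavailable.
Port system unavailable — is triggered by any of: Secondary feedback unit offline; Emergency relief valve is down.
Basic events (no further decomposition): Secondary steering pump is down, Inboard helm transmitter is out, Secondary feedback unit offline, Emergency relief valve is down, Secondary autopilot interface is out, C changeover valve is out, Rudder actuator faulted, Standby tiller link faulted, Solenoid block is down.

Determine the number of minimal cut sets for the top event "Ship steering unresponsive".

Port system unavailable [OR]: union of children's cut sets → 2 cut set(s).
Starboard system fails [OR]: union of children's cut sets → 4 cut set(s).
NFU path fails [AND]: one cut set from each child combined → 4 × 1 = 4 cut set(s).
Rudder loop fails [OR]: union of children's cut sets → 2 cut set(s).
Pump set down [OR]: union of children's cut sets → 6 cut set(s).
Followup chain inoperative [AND]: one cut set from each child combined → 6 × 1 = 6 cut set(s).
Ship steering unresponsive [AND]: one cut set from each child combined → 6 × 1 = 6 cut set(s).
Minimal cut sets: {Secondary autopilot interface is out, Secondary steering pump is down, Solenoid block is down, Standby tiller link faulted}; {Inboard helm transmitter is out, Secondary autopilot interface is out, Solenoid block is down, Standby tiller link faulted}; {Secondary autopilot interface is out, Secondary feedback unit offline, Solenoid block is down, Standby tiller link faulted}; {Emergency relief valve is down, Secondary autopilot interface is out, Solenoid block is down, Standby tiller link faulted}; {C changeover valve is out, Solenoid block is down, Standby tiller link faulted}; {Rudder actuator faulted, Solenoid block is down, Standby tiller link faulted}.

6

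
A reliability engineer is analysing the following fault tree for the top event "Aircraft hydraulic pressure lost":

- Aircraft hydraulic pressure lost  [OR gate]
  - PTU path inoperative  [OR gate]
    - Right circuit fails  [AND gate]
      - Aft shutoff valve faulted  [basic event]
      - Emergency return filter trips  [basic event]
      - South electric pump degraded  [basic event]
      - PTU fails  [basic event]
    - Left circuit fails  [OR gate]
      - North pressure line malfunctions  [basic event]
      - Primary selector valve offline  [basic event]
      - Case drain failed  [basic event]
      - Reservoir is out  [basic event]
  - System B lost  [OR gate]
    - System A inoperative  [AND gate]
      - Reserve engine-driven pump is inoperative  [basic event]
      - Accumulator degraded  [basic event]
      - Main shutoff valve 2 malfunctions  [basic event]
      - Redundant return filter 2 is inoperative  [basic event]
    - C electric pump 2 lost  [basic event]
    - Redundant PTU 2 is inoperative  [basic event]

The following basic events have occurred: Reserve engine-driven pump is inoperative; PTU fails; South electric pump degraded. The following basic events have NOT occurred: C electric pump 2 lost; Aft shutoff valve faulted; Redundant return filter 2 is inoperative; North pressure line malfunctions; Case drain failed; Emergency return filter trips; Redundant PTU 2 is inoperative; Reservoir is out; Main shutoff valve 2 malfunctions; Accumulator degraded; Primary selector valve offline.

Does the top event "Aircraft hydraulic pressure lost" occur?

Right circuit fails [AND]: Aft shutoff valve faulted=not, Emergency return filter trips=not, South electric pump degraded=occurs, PTU fails=occurs → not all inputs occur → does not occur.
Left circuit fails [OR]: North pressure line malfunctions=not, Primary selector valve offline=not, Case drain failed=not, Reservoir is out=not → no input occurs → does not occur.
PTU path inoperative [OR]: Right circuit fails=not, Left circuit fails=not → no input occurs → does not occur.
System A inoperative [AND]: Reserve engine-driven pump is inoperative=occurs, Accumulator degraded=not, Main shutoff valve 2 malfunctions=not, Redundant return filter 2 is inoperative=not → not all inputs occur → does not occur.
System B lost [OR]: System A inoperative=not, C electric pump 2 lost=not, Redundant PTU 2 is inoperative=not → no input occurs → does not occur.
Aircraft hydraulic pressure lost [OR]: PTU path inoperative=not, System B lost=not → no input occurs → does not occur.

No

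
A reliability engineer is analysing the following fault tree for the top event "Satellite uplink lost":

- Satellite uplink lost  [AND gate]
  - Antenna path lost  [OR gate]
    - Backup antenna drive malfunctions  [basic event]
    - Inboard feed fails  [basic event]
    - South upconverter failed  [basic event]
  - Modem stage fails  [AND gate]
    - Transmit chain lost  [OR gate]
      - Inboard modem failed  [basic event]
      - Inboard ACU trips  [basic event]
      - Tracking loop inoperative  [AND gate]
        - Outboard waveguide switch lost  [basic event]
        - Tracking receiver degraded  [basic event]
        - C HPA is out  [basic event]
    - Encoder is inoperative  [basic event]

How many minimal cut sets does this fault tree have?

Antenna path lost [OR]: union of children's cut sets → 3 cut set(s).
Tracking loop inoperative [AND]: one cut set from each child combined → 1 × 1 × 1 = 1 cut set(s).
Transmit chain lost [OR]: union of children's cut sets → 3 cut set(s).
Modem stage fails [AND]: one cut set from each child combined → 3 × 1 = 3 cut set(s).
Satellite uplink lost [AND]: one cut set from each child combined → 3 × 3 = 9 cut set(s).
Minimal cut sets: {Backup antenna drive malfunctions, Encoder is inoperative, Inboard modem failed}; {Backup antenna drive malfunctions, Encoder is inoperative, Inboard ACU trips}; {Backup antenna drive malfunctions, C HPA is out, Encoder is inoperative, Outboard waveguide switch lost, Tracking receiver degraded}; {Encoder is inoperative, Inboard feed fails, Inboard modem failed}; {Encoder is inoperative, Inboard ACU trips, Inboard feed fails}; {C HPA is out, Encoder is inoperative, Inboard feed fails, Outboard waveguide switch lost, Tracking receiver degraded}; {Encoder is inoperative, Inboard modem failed, South upconverter failed}; {Encoder is inoperative, Inboard ACU trips, South upconverter failed}; {C HPA is out, Encoder is inoperative, Outboard waveguide switch lost, South upconverter failed, Tracking receiver degraded}.

9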